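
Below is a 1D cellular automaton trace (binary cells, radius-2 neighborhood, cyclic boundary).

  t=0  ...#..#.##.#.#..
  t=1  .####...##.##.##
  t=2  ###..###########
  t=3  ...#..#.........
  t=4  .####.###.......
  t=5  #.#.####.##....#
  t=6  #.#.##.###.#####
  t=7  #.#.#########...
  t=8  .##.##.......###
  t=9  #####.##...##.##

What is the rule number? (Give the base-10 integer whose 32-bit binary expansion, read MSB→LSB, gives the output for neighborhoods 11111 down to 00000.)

  #####|.  b31=0 t=2,i=0
  ####.|.  b30=0 t=1,i=3
  ###.#|#  b29=1 t=4,i=4
  ###..|.  b28=0 t=1,i=4
  ##.##|#  b27=1 t=1,i=0
  ##.#.|.  b26=0 t=0,i=10
  ##..#|#  b25=1 t=2,i=3
  ##...|#  b24=1 t=1,i=5
  #.###|#  b23=1 t=1,i=1
  #.##.|#  b22=1 t=0,i=8
  #.#.#|#  b21=1 t=0,i=11
  #.#..|.  b20=0 t=0,i=13
  #..##|.  b19=0 t=2,i=4
  #..#.|.  b18=0 t=0,i=5
  #...#|#  b17=1 t=1,i=6
  #....|#  b16=1 t=0,i=15
  .####|#  b15=1 t=1,i=2
  .###.|#  b14=1 t=4,i=7
  .##.#|#  b13=1 t=0,i=9
  .##..|.  b12=0 t=5,i=10
  .#.##|.  b11=0 t=0,i=7
  .#.#.|#  b10=1 t=0,i=12
  .#..#|#  b9=1 t=0,i=4
  .#...|#  b8=1 t=0,i=14
  ..###|.  b7=0 t=2,i=5
  ..##.|#  b6=1 t=1,i=8
  ..#.#|.  b5=0 t=0,i=6
  ..#..|#  b4=1 t=0,i=3
  ...##|#  b3=1 t=1,i=7
  ...#.|#  b2=1 t=0,i=2
  ....#|#  b1=1 t=0,i=1
  .....|.  b0=0 t=0,i=0
  bits 00101011111000111110011101011110 = 736356190

736356190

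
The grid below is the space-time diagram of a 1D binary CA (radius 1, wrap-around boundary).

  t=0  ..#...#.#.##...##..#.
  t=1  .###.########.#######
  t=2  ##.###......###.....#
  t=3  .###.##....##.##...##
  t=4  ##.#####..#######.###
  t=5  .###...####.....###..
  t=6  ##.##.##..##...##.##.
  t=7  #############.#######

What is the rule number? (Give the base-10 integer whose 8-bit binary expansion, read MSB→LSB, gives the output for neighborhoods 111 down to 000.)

126

  [7] ### => .  t=1,i=2
  [6] ##. => #  t=0,i=11
  [5] #.# => #  t=0,i=7
  [4] #.. => #  t=0,i=3
  [3] .## => #  t=0,i=10
  [2] .#. => #  t=0,i=2
  [1] ..# => #  t=0,i=1
  [0] ... => .  t=0,i=0
  bits 01111110 = 126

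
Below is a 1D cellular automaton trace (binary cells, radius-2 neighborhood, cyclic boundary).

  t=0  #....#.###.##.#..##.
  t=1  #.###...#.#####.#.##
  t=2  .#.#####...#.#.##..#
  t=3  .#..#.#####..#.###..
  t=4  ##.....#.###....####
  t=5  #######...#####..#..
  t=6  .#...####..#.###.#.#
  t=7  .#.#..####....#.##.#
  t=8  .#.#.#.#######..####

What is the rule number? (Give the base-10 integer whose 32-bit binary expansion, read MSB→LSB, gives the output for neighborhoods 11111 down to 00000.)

  [31] ##### => .  t=1,i=12
  [30] ####. => #  t=1,i=13
  [29] ###.# => .  t=0,i=9
  [28] ###.. => #  t=1,i=4
  [27] ##.## => #  t=0,i=10
  [26] ##.#. => #  t=0,i=13
  [25] ##..# => #  t=2,i=17
  [24] ##... => #  t=1,i=5
  [23] #.### => .  t=0,i=7
  [22] #.##. => #  t=0,i=11
  [21] #.#.# => #  t=1,i=16
  [20] #.#.. => #  t=0,i=0
  [19] #..## => #  t=0,i=16
  [18] #..#. => .  t=2,i=18
  [17] #...# => #  t=1,i=6
  [16] #.... => #  t=0,i=2
  [15] .#### => #  t=1,i=11
  [14] .###. => #  t=0,i=8
  [13] .##.# => #  t=0,i=12
  [12] .##.. => #  t=2,i=16
  [11] .#.## => .  t=0,i=6
  [10] .#.#. => .  t=2,i=0
  [9] .#..# => .  t=0,i=15
  [8] .#... => .  t=0,i=1
  [7] ..### => .  t=4,i=16
  [6] ..##. => .  t=0,i=17
  [5] ..#.# => .  t=0,i=5
  [4] ..#.. => #  t=3,i=1
  [3] ...## => .  t=4,i=15
  [2] ...#. => #  t=0,i=4
  [1] ....# => #  t=0,i=3
  [0] ..... => #  t=4,i=4
  bits 01011111011110111111000000010111 = 1601957911

1601957911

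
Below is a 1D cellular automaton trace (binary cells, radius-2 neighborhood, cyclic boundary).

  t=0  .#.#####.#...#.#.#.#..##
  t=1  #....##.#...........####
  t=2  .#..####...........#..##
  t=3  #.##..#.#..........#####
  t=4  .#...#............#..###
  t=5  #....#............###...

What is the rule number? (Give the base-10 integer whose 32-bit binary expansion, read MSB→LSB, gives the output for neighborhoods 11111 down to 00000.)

  ##### -> #   bit 31 = 1  t=0,i=5
  ####. -> #   bit 30 = 1  t=0,i=6
  ###.# -> .   bit 29 = 0  t=0,i=7
  ###.. -> .   bit 28 = 0  t=1,i=0
  ##.## -> #   bit 27 = 1  t=3,i=1
  ##.#. -> #   bit 26 = 1  t=0,i=0
  ##..# -> .   bit 25 = 0  t=3,i=4
  ##... -> #   bit 24 = 1  t=1,i=1
  #.### -> .   bit 23 = 0  t=0,i=3
  #.##. -> .   bit 22 = 0  t=3,i=2
  #.#.# -> .   bit 21 = 0  t=0,i=1
  #.#.. -> .   bit 20 = 0  t=0,i=9
  #..## -> #   bit 19 = 1  t=0,i=21
  #..#. -> #   bit 18 = 1  t=3,i=5
  #...# -> .   bit 17 = 0  t=0,i=11
  #.... -> .   bit 16 = 0  t=1,i=2
  .#### -> .   bit 15 = 0  t=0,i=4
  .###. -> .   bit 14 = 0  t=4,i=22
  .##.# -> #   bit 13 = 1  t=0,i=23
  .##.. -> .   bit 12 = 0  t=3,i=3
  .#.## -> .   bit 11 = 0  t=0,i=2
  .#.#. -> .   bit 10 = 0  t=0,i=14
  .#..# -> #   bit 9 = 1  t=0,i=20
  .#... -> .   bit 8 = 0  t=0,i=10
  ..### -> .   bit 7 = 0  t=1,i=20
  ..##. -> #   bit 6 = 1  t=0,i=22
  ..#.# -> .   bit 5 = 0  t=0,i=13
  ..#.. -> #   bit 4 = 1  t=2,i=19
  ...## -> #   bit 3 = 1  t=1,i=4
  ...#. -> .   bit 2 = 0  t=0,i=12
  ....# -> .   bit 1 = 0  t=1,i=3
  ..... -> .   bit 0 = 0  t=1,i=11
  bits 11001101000011000010001001011000 = 3440124504

3440124504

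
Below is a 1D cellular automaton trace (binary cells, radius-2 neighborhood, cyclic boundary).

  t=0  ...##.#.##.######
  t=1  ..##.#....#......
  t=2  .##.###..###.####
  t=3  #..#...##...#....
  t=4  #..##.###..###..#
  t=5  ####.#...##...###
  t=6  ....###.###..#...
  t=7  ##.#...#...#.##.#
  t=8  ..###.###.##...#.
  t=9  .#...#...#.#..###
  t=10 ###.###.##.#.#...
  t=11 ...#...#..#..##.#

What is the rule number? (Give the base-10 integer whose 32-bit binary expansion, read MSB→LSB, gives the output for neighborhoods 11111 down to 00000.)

236458365

  ##### -> .   bit 31 = 0  t=0,i=13
  ####. -> .   bit 30 = 0  t=0,i=15
  ###.# -> .   bit 29 = 0  t=2,i=11
  ###.. -> .   bit 28 = 0  t=0,i=16
  ##.## -> #   bit 27 = 1  t=0,i=10
  ##.#. -> #   bit 26 = 1  t=0,i=5
  ##..# -> #   bit 25 = 1  t=2,i=7
  ##... -> .   bit 24 = 0  t=0,i=0
  #.### -> .   bit 23 = 0  t=0,i=11
  #.##. -> .   bit 22 = 0  t=0,i=8
  #.#.# -> .   bit 21 = 0  t=0,i=6
  #.#.. -> #   bit 20 = 1  t=1,i=5
  #..## -> #   bit 19 = 1  t=2,i=8
  #..#. -> .   bit 18 = 0  t=3,i=2
  #...# -> .   bit 17 = 0  t=0,i=1
  #.... -> .   bit 16 = 0  t=1,i=7
  .#### -> .   bit 15 = 0  t=0,i=12
  .###. -> .   bit 14 = 0  t=2,i=5
  .##.# -> .   bit 13 = 0  t=0,i=4
  .##.. -> #   bit 12 = 1  t=3,i=8
  .#.## -> .   bit 11 = 0  t=0,i=7
  .#.#. -> .   bit 10 = 0  t=9,i=10
  .#..# -> .   bit 9 = 0  t=3,i=1
  .#... -> #   bit 8 = 1  t=1,i=6
  ..### -> .   bit 7 = 0  t=2,i=9
  ..##. -> #   bit 6 = 1  t=0,i=3
  ..#.# -> #   bit 5 = 1  t=7,i=11
  ..#.. -> #   bit 4 = 1  t=1,i=10
  ...## -> #   bit 3 = 1  t=0,i=2
  ...#. -> #   bit 2 = 1  t=1,i=9
  ....# -> .   bit 1 = 0  t=1,i=0
  ..... -> #   bit 0 = 1  t=1,i=13
  bits 00001110000110000001000101111101 = 236458365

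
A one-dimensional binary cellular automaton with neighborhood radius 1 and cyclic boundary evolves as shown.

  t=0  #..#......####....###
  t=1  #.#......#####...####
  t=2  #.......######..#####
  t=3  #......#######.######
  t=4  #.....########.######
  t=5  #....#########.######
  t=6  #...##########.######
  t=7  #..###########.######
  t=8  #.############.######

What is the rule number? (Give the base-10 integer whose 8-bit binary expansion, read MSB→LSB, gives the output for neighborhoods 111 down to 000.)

  nb ###: next=#  (t=0,i=11, bit7=1)
  nb ##.: next=#  (t=0,i=0, bit6=1)
  nb #.#: next=.  (t=1,i=1, bit5=0)
  nb #..: next=.  (t=0,i=1, bit4=0)
  nb .##: next=#  (t=0,i=10, bit3=1)
  nb .#.: next=.  (t=0,i=3, bit2=0)
  nb ..#: next=#  (t=0,i=2, bit1=1)
  nb ...: next=.  (t=0,i=5, bit0=0)
  bits 11001010 = 202

202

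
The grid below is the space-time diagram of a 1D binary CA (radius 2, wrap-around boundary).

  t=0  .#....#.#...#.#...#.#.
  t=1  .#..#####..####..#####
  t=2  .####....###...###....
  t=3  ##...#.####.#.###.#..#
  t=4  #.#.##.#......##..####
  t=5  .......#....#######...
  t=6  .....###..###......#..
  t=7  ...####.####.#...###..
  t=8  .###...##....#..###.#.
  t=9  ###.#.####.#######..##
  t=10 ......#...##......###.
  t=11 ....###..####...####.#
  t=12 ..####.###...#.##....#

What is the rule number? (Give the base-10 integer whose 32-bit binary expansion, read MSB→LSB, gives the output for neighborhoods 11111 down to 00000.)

194533118

  #####|.  b31=0 t=1,i=6
  ####.|.  b30=0 t=1,i=7
  ###.#|.  b29=0 t=1,i=21
  ###..|.  b28=0 t=1,i=8
  ##.##|#  b27=1 t=7,i=7
  ##.#.|.  b26=0 t=1,i=0
  ##..#|#  b25=1 t=1,i=9
  ##...|#  b24=1 t=2,i=5
  #.###|#  b23=1 t=3,i=7
  #.##.|.  b22=0 t=4,i=4
  #.#.#|.  b21=0 t=3,i=12
  #.#..|#  b20=1 t=0,i=8
  #..##|#  b19=1 t=1,i=3
  #..#.|.  b18=0 t=0,i=0
  #...#|.  b17=0 t=0,i=10
  #....|.  b16=0 t=0,i=3
  .####|.  b15=0 t=1,i=5
  .###.|#  b14=1 t=2,i=10
  .##.#|.  b13=0 t=4,i=5
  .##..|#  b12=1 t=4,i=15
  .#.##|.  b11=0 t=3,i=6
  .#.#.|#  b10=1 t=0,i=7
  .#..#|#  b9=1 t=0,i=21
  .#...|.  b8=0 t=0,i=2
  ..###|#  b7=1 t=1,i=4
  ..##.|#  b6=1 t=4,i=14
  ..#.#|#  b5=1 t=0,i=6
  ..#..|#  b4=1 t=0,i=1
  ...##|#  b3=1 t=2,i=0
  ...#.|#  b2=1 t=0,i=5
  ....#|#  b1=1 t=0,i=4
  .....|.  b0=0 t=2,i=20
  bits 00001011100110000101011011111110 = 194533118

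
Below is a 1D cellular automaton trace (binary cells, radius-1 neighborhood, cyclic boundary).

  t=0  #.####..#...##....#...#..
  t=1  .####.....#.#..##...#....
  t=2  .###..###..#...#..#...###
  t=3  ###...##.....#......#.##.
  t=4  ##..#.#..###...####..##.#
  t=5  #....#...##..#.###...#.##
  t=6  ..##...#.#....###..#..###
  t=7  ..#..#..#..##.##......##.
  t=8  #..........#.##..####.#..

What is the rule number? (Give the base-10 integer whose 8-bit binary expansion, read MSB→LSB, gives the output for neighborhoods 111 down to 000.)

  ###|#  b7=1 t=0,i=3
  ##.|.  b6=0 t=0,i=5
  #.#|#  b5=1 t=0,i=1
  #..|.  b4=0 t=0,i=6
  .##|#  b3=1 t=0,i=2
  .#.|.  b2=0 t=0,i=0
  ..#|.  b1=0 t=0,i=7
  ...|#  b0=1 t=0,i=10
  bits 10101001 = 169

169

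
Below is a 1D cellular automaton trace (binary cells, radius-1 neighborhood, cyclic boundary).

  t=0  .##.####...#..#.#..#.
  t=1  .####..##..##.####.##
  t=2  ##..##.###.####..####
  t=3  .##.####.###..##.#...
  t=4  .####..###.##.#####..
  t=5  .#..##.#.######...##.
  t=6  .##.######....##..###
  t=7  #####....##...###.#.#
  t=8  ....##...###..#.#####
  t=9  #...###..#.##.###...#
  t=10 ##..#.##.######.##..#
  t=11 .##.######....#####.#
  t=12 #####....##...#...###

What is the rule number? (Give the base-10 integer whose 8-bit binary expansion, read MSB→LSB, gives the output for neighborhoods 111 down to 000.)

124

  [7] ### => .  t=0,i=5
  [6] ##. => #  t=0,i=2
  [5] #.# => #  t=0,i=3
  [4] #.. => #  t=0,i=8
  [3] .## => #  t=0,i=1
  [2] .#. => #  t=0,i=11
  [1] ..# => .  t=0,i=0
  [0] ... => .  t=0,i=9
  bits 01111100 = 124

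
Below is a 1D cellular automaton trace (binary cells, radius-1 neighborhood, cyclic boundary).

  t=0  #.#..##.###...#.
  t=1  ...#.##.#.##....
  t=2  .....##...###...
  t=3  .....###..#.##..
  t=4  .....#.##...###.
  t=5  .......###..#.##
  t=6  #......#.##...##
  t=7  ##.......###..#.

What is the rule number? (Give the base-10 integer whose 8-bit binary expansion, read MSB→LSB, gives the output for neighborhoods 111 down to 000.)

  nb ###: next=.  (t=0,i=9, bit7=0)
  nb ##.: next=#  (t=0,i=6, bit6=1)
  nb #.#: next=.  (t=0,i=1, bit5=0)
  nb #..: next=#  (t=0,i=3, bit4=1)
  nb .##: next=#  (t=0,i=5, bit3=1)
  nb .#.: next=.  (t=0,i=0, bit2=0)
  nb ..#: next=.  (t=0,i=4, bit1=0)
  nb ...: next=.  (t=0,i=12, bit0=0)
  bits 01011000 = 88

88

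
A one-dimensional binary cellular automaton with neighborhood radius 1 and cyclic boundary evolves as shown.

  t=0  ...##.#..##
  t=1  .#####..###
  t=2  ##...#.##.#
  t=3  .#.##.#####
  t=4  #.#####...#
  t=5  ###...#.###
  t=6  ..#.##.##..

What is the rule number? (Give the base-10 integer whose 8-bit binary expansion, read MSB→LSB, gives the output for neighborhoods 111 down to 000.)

  [7] ### => .  t=1,i=2
  [6] ##. => #  t=0,i=4
  [5] #.# => #  t=0,i=5
  [4] #.. => .  t=0,i=0
  [3] .## => #  t=0,i=3
  [2] .#. => .  t=0,i=6
  [1] ..# => #  t=0,i=2
  [0] ... => #  t=0,i=1
  bits 01101011 = 107

107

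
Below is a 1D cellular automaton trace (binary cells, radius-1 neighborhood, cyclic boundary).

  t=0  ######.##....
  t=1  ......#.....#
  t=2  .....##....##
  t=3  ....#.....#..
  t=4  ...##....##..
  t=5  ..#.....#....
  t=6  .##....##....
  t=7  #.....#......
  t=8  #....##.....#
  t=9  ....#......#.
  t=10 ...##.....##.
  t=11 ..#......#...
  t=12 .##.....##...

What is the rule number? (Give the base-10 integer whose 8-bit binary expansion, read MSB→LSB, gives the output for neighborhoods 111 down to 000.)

38

  [7] ### => .  t=0,i=1
  [6] ##. => .  t=0,i=5
  [5] #.# => #  t=0,i=6
  [4] #.. => .  t=0,i=9
  [3] .## => .  t=0,i=0
  [2] .#. => #  t=1,i=6
  [1] ..# => #  t=0,i=12
  [0] ... => .  t=0,i=10
  bits 00100110 = 38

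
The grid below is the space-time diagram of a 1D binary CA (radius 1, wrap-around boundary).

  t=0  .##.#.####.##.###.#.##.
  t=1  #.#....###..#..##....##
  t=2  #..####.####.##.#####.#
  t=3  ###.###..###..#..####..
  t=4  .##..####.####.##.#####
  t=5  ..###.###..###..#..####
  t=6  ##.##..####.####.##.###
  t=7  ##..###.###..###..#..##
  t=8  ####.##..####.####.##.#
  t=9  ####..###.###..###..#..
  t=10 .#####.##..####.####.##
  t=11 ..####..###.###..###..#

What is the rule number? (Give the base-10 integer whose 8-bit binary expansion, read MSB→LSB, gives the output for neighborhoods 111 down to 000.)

  nb ###: next=#  (t=0,i=7, bit7=1)
  nb ##.: next=#  (t=0,i=2, bit6=1)
  nb #.#: next=.  (t=0,i=3, bit5=0)
  nb #..: next=#  (t=0,i=22, bit4=1)
  nb .##: next=.  (t=0,i=1, bit3=0)
  nb .#.: next=.  (t=0,i=4, bit2=0)
  nb ..#: next=#  (t=0,i=0, bit1=1)
  nb ...: next=#  (t=1,i=4, bit0=1)
  bits 11010011 = 211

211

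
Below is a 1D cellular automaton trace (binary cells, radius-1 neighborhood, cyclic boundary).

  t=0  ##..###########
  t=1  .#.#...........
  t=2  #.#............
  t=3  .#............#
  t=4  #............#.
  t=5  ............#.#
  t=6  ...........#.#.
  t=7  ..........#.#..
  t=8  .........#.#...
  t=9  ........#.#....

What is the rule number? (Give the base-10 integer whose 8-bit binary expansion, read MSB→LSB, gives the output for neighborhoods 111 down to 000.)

98

  [7] ### => .  t=0,i=0
  [6] ##. => #  t=0,i=1
  [5] #.# => #  t=1,i=2
  [4] #.. => .  t=0,i=2
  [3] .## => .  t=0,i=4
  [2] .#. => .  t=1,i=1
  [1] ..# => #  t=0,i=3
  [0] ... => .  t=1,i=5
  bits 01100010 = 98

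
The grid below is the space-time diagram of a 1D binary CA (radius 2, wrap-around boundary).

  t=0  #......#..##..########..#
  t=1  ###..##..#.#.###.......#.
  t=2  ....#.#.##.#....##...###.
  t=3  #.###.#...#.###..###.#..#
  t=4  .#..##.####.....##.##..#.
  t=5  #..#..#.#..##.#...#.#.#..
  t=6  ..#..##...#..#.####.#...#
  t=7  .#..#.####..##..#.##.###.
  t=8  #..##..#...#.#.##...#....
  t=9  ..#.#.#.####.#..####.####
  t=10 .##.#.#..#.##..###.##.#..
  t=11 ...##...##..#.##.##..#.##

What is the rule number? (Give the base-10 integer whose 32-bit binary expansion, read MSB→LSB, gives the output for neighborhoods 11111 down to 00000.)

758092198

  ##### -> .   bit 31 = 0  t=0,i=16
  ####. -> .   bit 30 = 0  t=0,i=20
  ###.# -> #   bit 29 = 1  t=3,i=4
  ###.. -> .   bit 28 = 0  t=0,i=21
  ##.## -> #   bit 27 = 1  t=3,i=1
  ##.#. -> #   bit 26 = 1  t=2,i=10
  ##..# -> .   bit 25 = 0  t=0,i=12
  ##... -> #   bit 24 = 1  t=0,i=1
  #.### -> .   bit 23 = 0  t=1,i=0
  #.##. -> .   bit 22 = 0  t=2,i=8
  #.#.# -> #   bit 21 = 1  t=1,i=11
  #.#.. -> .   bit 20 = 0  t=2,i=11
  #..## -> #   bit 19 = 1  t=0,i=9
  #..#. -> #   bit 18 = 1  t=1,i=8
  #...# -> #   bit 17 = 1  t=2,i=19
  #.... -> #   bit 16 = 1  t=0,i=2
  .#### -> #   bit 15 = 1  t=0,i=15
  .###. -> .   bit 14 = 0  t=1,i=1
  .##.# -> .   bit 13 = 0  t=2,i=9
  .##.. -> #   bit 12 = 1  t=0,i=0
  .#.## -> .   bit 11 = 0  t=1,i=12
  .#.#. -> .   bit 10 = 0  t=1,i=10
  .#..# -> .   bit 9 = 0  t=0,i=8
  .#... -> #   bit 8 = 1  t=2,i=12
  ..### -> #   bit 7 = 1  t=0,i=14
  ..##. -> .   bit 6 = 0  t=0,i=10
  ..#.# -> #   bit 5 = 1  t=1,i=9
  ..#.. -> .   bit 4 = 0  t=0,i=7
  ...## -> .   bit 3 = 0  t=2,i=15
  ...#. -> #   bit 2 = 1  t=0,i=6
  ....# -> #   bit 1 = 1  t=0,i=5
  ..... -> .   bit 0 = 0  t=0,i=3
  bits 00101101001011111001000110100110 = 758092198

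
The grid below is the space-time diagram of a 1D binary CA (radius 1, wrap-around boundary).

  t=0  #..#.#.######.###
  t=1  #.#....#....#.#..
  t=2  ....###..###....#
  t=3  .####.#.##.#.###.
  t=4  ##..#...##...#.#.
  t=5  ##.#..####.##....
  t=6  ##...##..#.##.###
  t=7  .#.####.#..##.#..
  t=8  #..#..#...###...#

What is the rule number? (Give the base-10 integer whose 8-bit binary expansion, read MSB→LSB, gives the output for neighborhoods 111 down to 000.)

75

  ### -> .   bit 7 = 0  t=0,i=8
  ##. -> #   bit 6 = 1  t=0,i=0
  #.# -> .   bit 5 = 0  t=0,i=4
  #.. -> .   bit 4 = 0  t=0,i=1
  .## -> #   bit 3 = 1  t=0,i=7
  .#. -> .   bit 2 = 0  t=0,i=3
  ..# -> #   bit 1 = 1  t=0,i=2
  ... -> #   bit 0 = 1  t=1,i=4
  bits 01001011 = 75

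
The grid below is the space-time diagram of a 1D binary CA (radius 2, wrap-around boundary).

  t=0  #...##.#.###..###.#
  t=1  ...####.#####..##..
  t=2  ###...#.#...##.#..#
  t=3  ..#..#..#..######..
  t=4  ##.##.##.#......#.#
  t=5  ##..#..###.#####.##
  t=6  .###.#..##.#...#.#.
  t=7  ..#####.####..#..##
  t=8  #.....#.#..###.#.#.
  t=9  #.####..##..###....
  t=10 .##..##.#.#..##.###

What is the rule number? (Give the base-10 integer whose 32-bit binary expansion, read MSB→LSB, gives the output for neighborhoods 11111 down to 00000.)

915761743

  nb #####: next=.  (t=1,i=10, bit31=0)
  nb ####.: next=.  (t=1,i=5, bit30=0)
  nb ###.#: next=#  (t=0,i=16, bit29=1)
  nb ###..: next=#  (t=0,i=11, bit28=1)
  nb ##.##: next=.  (t=0,i=17, bit27=0)
  nb ##.#.: next=#  (t=0,i=6, bit26=1)
  nb ##..#: next=#  (t=0,i=12, bit25=1)
  nb ##...: next=.  (t=0,i=1, bit24=0)
  nb #.###: next=#  (t=0,i=9, bit23=1)
  nb #.##.: next=.  (t=0,i=18, bit22=0)
  nb #.#.#: next=.  (t=0,i=7, bit21=0)
  nb #.#..: next=#  (t=2,i=8, bit20=1)
  nb #..##: next=.  (t=0,i=13, bit19=0)
  nb #..#.: next=#  (t=3,i=4, bit18=1)
  nb #...#: next=.  (t=0,i=2, bit17=0)
  nb #....: next=#  (t=1,i=18, bit16=1)
  nb .####: next=.  (t=1,i=4, bit15=0)
  nb .###.: next=#  (t=0,i=10, bit14=1)
  nb .##.#: next=#  (t=0,i=5, bit13=1)
  nb .##..: next=.  (t=0,i=0, bit12=0)
  nb .#.##: next=#  (t=0,i=8, bit11=1)
  nb .#.#.: next=.  (t=2,i=7, bit10=0)
  nb .#..#: next=#  (t=2,i=16, bit9=1)
  nb .#...: next=.  (t=2,i=9, bit8=0)
  nb ..###: next=.  (t=0,i=14, bit7=0)
  nb ..##.: next=#  (t=0,i=4, bit6=1)
  nb ..#.#: next=.  (t=2,i=6, bit5=0)
  nb ..#..: next=.  (t=3,i=2, bit4=0)
  nb ...##: next=#  (t=0,i=3, bit3=1)
  nb ...#.: next=#  (t=2,i=5, bit2=1)
  nb ....#: next=#  (t=1,i=1, bit1=1)
  nb .....: next=#  (t=1,i=0, bit0=1)
  bits 00110110100101010110101001001111 = 915761743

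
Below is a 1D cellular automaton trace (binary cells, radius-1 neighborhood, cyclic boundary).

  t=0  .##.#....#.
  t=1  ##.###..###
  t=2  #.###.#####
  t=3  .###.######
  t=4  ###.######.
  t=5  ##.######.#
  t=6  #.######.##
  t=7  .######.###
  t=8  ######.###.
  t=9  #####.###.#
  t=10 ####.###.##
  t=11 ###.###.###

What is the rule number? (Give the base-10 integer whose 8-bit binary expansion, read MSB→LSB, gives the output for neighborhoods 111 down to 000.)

  nb ###: next=#  (t=1,i=0, bit7=1)
  nb ##.: next=.  (t=0,i=2, bit6=0)
  nb #.#: next=#  (t=0,i=3, bit5=1)
  nb #..: next=#  (t=0,i=5, bit4=1)
  nb .##: next=#  (t=0,i=1, bit3=1)
  nb .#.: next=#  (t=0,i=4, bit2=1)
  nb ..#: next=#  (t=0,i=0, bit1=1)
  nb ...: next=.  (t=0,i=6, bit0=0)
  bits 10111110 = 190

190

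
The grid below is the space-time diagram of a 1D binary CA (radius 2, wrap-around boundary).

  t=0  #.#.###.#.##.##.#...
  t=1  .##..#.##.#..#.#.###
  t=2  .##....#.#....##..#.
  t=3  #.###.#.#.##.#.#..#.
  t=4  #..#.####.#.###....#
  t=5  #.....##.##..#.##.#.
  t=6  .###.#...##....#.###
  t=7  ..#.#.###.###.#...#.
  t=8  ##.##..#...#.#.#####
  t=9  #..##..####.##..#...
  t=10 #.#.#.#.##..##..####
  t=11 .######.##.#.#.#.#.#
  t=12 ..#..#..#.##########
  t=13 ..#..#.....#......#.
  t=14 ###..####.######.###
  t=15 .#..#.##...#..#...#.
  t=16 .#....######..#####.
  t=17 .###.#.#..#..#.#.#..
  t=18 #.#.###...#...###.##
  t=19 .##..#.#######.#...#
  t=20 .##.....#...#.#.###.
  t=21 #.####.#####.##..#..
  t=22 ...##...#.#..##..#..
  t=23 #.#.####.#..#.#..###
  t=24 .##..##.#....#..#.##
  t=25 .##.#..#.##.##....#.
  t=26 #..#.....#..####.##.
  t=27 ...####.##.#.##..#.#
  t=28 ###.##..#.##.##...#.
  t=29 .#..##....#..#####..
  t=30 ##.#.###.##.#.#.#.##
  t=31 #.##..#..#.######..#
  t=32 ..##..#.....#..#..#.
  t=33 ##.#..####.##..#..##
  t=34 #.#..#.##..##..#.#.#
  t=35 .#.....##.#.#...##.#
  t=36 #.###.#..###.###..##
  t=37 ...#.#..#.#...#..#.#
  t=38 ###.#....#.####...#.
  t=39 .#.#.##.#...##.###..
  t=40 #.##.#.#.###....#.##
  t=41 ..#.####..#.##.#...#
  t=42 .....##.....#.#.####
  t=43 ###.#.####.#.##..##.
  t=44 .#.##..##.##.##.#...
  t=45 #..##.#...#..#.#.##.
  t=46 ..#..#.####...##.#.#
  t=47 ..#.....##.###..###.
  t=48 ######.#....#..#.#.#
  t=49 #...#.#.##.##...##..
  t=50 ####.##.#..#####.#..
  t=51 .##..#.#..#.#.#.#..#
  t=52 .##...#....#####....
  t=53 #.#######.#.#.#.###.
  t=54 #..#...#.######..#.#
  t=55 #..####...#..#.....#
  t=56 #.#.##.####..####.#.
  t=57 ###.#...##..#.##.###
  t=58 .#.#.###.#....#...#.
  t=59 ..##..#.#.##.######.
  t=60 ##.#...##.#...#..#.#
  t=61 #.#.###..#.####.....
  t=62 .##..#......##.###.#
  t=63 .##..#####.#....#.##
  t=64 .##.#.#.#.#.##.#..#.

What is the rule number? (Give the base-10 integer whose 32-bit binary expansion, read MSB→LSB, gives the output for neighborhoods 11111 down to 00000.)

  ##### -> .   bit 31 = 0  t=8,i=17
  ####. -> #   bit 30 = 1  t=4,i=7
  ###.# -> .   bit 29 = 0  t=0,i=6
  ###.. -> .   bit 28 = 0  t=4,i=14
  ##.## -> .   bit 27 = 0  t=0,i=12
  ##.#. -> #   bit 26 = 1  t=0,i=7
  ##..# -> .   bit 25 = 0  t=1,i=3
  ##... -> #   bit 24 = 1  t=2,i=3
  #.### -> .   bit 23 = 0  t=0,i=4
  #.##. -> #   bit 22 = 1  t=0,i=10
  #.#.# -> #   bit 21 = 1  t=0,i=2
  #.#.. -> .   bit 20 = 0  t=0,i=16
  #..## -> #   bit 19 = 1  t=2,i=0
  #..#. -> .   bit 18 = 0  t=1,i=4
  #...# -> #   bit 17 = 1  t=0,i=18
  #.... -> #   bit 16 = 1  t=2,i=4
  .#### -> #   bit 15 = 1  t=4,i=6
  .###. -> #   bit 14 = 1  t=0,i=5
  .##.# -> .   bit 13 = 0  t=0,i=11
  .##.. -> #   bit 12 = 1  t=1,i=2
  .#.## -> .   bit 11 = 0  t=0,i=3
  .#.#. -> #   bit 10 = 1  t=0,i=1
  .#..# -> .   bit 9 = 0  t=1,i=11
  .#... -> #   bit 8 = 1  t=0,i=17
  ..### -> .   bit 7 = 0  t=9,i=7
  ..##. -> .   bit 6 = 0  t=2,i=1
  ..#.# -> .   bit 5 = 0  t=0,i=0
  ..#.. -> #   bit 4 = 1  t=2,i=18
  ...## -> #   bit 3 = 1  t=2,i=13
  ...#. -> #   bit 2 = 1  t=0,i=19
  ....# -> .   bit 1 = 0  t=2,i=5
  ..... -> #   bit 0 = 1  t=5,i=3
  bits 01000101011010111101010100011101 = 1164694813

1164694813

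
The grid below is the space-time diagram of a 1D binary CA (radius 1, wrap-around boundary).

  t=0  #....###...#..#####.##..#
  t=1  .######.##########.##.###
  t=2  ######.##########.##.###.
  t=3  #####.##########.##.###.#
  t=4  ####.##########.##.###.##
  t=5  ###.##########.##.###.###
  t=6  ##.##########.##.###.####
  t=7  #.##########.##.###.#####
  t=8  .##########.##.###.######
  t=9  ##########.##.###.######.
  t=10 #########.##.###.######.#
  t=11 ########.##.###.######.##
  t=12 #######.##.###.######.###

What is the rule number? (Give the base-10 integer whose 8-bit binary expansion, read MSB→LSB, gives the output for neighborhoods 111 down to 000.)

  ### -> #   bit 7 = 1  t=0,i=6
  ##. -> .   bit 6 = 0  t=0,i=0
  #.# -> #   bit 5 = 1  t=0,i=19
  #.. -> #   bit 4 = 1  t=0,i=1
  .## -> #   bit 3 = 1  t=0,i=5
  .#. -> #   bit 2 = 1  t=0,i=11
  ..# -> #   bit 1 = 1  t=0,i=4
  ... -> #   bit 0 = 1  t=0,i=2
  bits 10111111 = 191

191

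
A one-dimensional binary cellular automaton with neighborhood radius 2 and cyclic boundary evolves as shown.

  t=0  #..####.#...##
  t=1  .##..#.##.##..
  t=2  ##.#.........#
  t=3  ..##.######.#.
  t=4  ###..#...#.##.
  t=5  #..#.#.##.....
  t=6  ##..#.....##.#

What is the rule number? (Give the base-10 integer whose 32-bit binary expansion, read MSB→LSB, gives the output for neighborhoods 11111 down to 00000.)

  ##### -> .   bit 31 = 0  t=3,i=7
  ####. -> #   bit 30 = 1  t=0,i=5
  ###.# -> .   bit 29 = 0  t=0,i=6
  ###.. -> .   bit 28 = 0  t=0,i=0
  ##.## -> .   bit 27 = 0  t=1,i=9
  ##.#. -> #   bit 26 = 1  t=0,i=7
  ##..# -> #   bit 25 = 1  t=0,i=1
  ##... -> .   bit 24 = 0  t=1,i=12
  #.### -> #   bit 23 = 1  t=3,i=5
  #.##. -> .   bit 22 = 0  t=1,i=7
  #.#.# -> .   bit 21 = 0  t=5,i=5
  #.#.. -> #   bit 20 = 1  t=0,i=8
  #..## -> #   bit 19 = 1  t=0,i=2
  #..#. -> .   bit 18 = 0  t=1,i=4
  #...# -> #   bit 17 = 1  t=0,i=10
  #.... -> #   bit 16 = 1  t=2,i=5
  .#### -> .   bit 15 = 0  t=0,i=4
  .###. -> .   bit 14 = 0  t=0,i=13
  .##.# -> .   bit 13 = 0  t=1,i=8
  .##.. -> .   bit 12 = 0  t=1,i=2
  .#.## -> .   bit 11 = 0  t=1,i=6
  .#.#. -> #   bit 10 = 1  t=5,i=4
  .#..# -> #   bit 9 = 1  t=5,i=1
  .#... -> .   bit 8 = 0  t=0,i=9
  ..### -> .   bit 7 = 0  t=0,i=3
  ..##. -> #   bit 6 = 1  t=1,i=1
  ..#.# -> .   bit 5 = 0  t=1,i=5
  ..#.. -> #   bit 4 = 1  t=4,i=5
  ...## -> #   bit 3 = 1  t=0,i=11
  ...#. -> #   bit 2 = 1  t=4,i=8
  ....# -> .   bit 1 = 0  t=2,i=11
  ..... -> #   bit 0 = 1  t=2,i=6
  bits 01000110100110110000011001011101 = 1184564829

1184564829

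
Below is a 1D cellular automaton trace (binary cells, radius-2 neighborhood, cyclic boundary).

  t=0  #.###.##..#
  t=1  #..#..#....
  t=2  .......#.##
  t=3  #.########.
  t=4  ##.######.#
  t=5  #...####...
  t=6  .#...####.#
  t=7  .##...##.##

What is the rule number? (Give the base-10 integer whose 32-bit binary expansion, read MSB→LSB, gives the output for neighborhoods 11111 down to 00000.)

  [31] ##### => #  t=3,i=4
  [30] ####. => #  t=3,i=8
  [29] ###.# => .  t=0,i=4
  [28] ###.. => #  t=5,i=7
  [27] ##.## => .  t=0,i=1
  [26] ##.#. => #  t=3,i=10
  [25] ##..# => .  t=0,i=8
  [24] ##... => #  t=2,i=0
  [23] #.### => .  t=0,i=2
  [22] #.##. => #  t=0,i=6
  [21] #.#.# => #  t=3,i=0
  [20] #.#.. => #  t=6,i=1
  [19] #..## => .  t=0,i=9
  [18] #..#. => .  t=1,i=2
  [17] #...# => .  t=5,i=2
  [16] #.... => .  t=1,i=8
  [15] .#### => #  t=3,i=3
  [14] .###. => #  t=0,i=3
  [13] .##.# => #  t=0,i=0
  [12] .##.. => .  t=0,i=7
  [11] .#.## => #  t=2,i=8
  [10] .#.#. => .  t=6,i=0
  [9] .#..# => .  t=1,i=1
  [8] .#... => #  t=1,i=7
  [7] ..### => .  t=5,i=4
  [6] ..##. => .  t=0,i=10
  [5] ..#.# => #  t=2,i=7
  [4] ..#.. => .  t=1,i=0
  [3] ...## => .  t=5,i=3
  [2] ...#. => #  t=1,i=10
  [1] ....# => #  t=1,i=9
  [0] ..... => #  t=2,i=2
  bits 11010101011100001110100100100111 = 3580946727

3580946727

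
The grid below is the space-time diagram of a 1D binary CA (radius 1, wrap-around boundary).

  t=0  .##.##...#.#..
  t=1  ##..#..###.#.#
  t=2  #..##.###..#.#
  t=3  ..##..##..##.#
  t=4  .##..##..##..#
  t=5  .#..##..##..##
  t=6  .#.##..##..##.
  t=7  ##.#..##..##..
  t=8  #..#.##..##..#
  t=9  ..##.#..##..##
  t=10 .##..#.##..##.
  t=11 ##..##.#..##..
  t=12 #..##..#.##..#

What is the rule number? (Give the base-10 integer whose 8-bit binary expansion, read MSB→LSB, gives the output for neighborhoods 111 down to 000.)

143

  nb ###: next=#  (t=1,i=0, bit7=1)
  nb ##.: next=.  (t=0,i=2, bit6=0)
  nb #.#: next=.  (t=0,i=3, bit5=0)
  nb #..: next=.  (t=0,i=6, bit4=0)
  nb .##: next=#  (t=0,i=1, bit3=1)
  nb .#.: next=#  (t=0,i=9, bit2=1)
  nb ..#: next=#  (t=0,i=0, bit1=1)
  nb ...: next=#  (t=0,i=7, bit0=1)
  bits 10001111 = 143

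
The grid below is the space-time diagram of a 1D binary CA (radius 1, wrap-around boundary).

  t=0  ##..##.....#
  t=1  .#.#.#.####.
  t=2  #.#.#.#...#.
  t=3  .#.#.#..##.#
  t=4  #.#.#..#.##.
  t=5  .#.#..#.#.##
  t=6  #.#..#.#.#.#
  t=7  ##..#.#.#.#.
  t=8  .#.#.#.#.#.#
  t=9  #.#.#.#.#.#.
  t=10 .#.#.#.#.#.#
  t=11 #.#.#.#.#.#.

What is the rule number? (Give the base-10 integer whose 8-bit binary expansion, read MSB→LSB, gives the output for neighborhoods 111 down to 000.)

99

  ###|.  b7=0 t=0,i=0
  ##.|#  b6=1 t=0,i=1
  #.#|#  b5=1 t=1,i=2
  #..|.  b4=0 t=0,i=2
  .##|.  b3=0 t=0,i=4
  .#.|.  b2=0 t=1,i=1
  ..#|#  b1=1 t=0,i=3
  ...|#  b0=1 t=0,i=7
  bits 01100011 = 99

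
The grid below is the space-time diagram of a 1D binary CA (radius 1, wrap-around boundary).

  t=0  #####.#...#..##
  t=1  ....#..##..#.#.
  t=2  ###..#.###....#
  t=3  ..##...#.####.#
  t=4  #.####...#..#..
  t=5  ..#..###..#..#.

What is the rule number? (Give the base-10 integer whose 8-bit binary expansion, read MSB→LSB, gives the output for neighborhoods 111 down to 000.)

  ###|.  b7=0 t=0,i=0
  ##.|#  b6=1 t=0,i=4
  #.#|.  b5=0 t=0,i=5
  #..|#  b4=1 t=0,i=7
  .##|#  b3=1 t=0,i=13
  .#.|.  b2=0 t=0,i=6
  ..#|.  b1=0 t=0,i=9
  ...|#  b0=1 t=0,i=8
  bits 01011001 = 89

89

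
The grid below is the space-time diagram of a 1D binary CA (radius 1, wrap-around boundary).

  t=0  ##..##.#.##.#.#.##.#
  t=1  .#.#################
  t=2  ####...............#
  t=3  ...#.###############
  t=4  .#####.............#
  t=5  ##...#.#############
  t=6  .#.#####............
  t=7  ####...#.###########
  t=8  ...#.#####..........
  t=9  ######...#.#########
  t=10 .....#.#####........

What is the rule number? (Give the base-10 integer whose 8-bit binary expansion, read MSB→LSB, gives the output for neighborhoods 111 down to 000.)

  nb ###: next=.  (t=0,i=0, bit7=0)
  nb ##.: next=#  (t=0,i=1, bit6=1)
  nb #.#: next=#  (t=0,i=6, bit5=1)
  nb #..: next=.  (t=0,i=2, bit4=0)
  nb .##: next=#  (t=0,i=4, bit3=1)
  nb .#.: next=#  (t=0,i=7, bit2=1)
  nb ..#: next=#  (t=0,i=3, bit1=1)
  nb ...: next=#  (t=2,i=5, bit0=1)
  bits 01101111 = 111

111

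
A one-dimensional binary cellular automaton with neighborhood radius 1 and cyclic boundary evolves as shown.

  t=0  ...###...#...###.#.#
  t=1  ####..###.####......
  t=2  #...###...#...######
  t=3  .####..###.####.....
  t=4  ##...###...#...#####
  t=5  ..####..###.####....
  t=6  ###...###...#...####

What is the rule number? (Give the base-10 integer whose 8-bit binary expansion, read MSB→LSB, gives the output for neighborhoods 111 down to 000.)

  nb ###: next=.  (t=0,i=4, bit7=0)
  nb ##.: next=.  (t=0,i=5, bit6=0)
  nb #.#: next=.  (t=0,i=16, bit5=0)
  nb #..: next=#  (t=0,i=0, bit4=1)
  nb .##: next=#  (t=0,i=3, bit3=1)
  nb .#.: next=.  (t=0,i=9, bit2=0)
  nb ..#: next=#  (t=0,i=2, bit1=1)
  nb ...: next=#  (t=0,i=1, bit0=1)
  bits 00011011 = 27

27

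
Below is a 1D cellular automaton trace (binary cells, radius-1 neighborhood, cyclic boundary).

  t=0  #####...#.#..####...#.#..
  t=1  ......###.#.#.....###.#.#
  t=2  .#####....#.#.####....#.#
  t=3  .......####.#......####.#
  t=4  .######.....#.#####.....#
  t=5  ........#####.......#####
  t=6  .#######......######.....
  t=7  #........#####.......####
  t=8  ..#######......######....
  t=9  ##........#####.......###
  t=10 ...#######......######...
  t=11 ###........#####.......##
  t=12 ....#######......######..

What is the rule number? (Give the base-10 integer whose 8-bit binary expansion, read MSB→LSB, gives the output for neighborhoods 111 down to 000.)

  ###|.  b7=0 t=0,i=1
  ##.|.  b6=0 t=0,i=4
  #.#|.  b5=0 t=0,i=9
  #..|.  b4=0 t=0,i=5
  .##|.  b3=0 t=0,i=0
  .#.|#  b2=1 t=0,i=8
  ..#|#  b1=1 t=0,i=7
  ...|#  b0=1 t=0,i=6
  bits 00000111 = 7

7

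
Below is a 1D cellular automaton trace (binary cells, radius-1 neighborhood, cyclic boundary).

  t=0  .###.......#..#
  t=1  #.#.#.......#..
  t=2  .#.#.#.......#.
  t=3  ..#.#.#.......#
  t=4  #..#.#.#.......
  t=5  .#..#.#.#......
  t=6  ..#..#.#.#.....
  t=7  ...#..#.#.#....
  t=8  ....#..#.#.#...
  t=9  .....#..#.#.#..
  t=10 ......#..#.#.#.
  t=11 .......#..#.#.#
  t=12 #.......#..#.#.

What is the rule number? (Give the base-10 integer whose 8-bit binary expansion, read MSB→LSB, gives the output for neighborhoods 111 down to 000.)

  nb ###: next=#  (t=0,i=2, bit7=1)
  nb ##.: next=.  (t=0,i=3, bit6=0)
  nb #.#: next=#  (t=0,i=0, bit5=1)
  nb #..: next=#  (t=0,i=4, bit4=1)
  nb .##: next=.  (t=0,i=1, bit3=0)
  nb .#.: next=.  (t=0,i=11, bit2=0)
  nb ..#: next=.  (t=0,i=10, bit1=0)
  nb ...: next=.  (t=0,i=5, bit0=0)
  bits 10110000 = 176

176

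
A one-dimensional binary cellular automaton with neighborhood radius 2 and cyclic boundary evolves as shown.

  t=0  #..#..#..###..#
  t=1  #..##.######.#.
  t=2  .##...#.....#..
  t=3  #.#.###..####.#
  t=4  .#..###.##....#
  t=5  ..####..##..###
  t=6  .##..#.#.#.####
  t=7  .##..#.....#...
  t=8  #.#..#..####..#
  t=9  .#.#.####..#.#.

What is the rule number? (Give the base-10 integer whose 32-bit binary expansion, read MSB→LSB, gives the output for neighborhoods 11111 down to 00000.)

348803775

  #####|.  b31=0 t=1,i=8
  ####.|.  b30=0 t=1,i=10
  ###.#|.  b29=0 t=1,i=11
  ###..|#  b28=1 t=0,i=11
  ##.##|.  b27=0 t=1,i=5
  ##.#.|#  b26=1 t=1,i=12
  ##..#|.  b25=0 t=0,i=1
  ##...|.  b24=0 t=2,i=3
  #.###|#  b23=1 t=1,i=6
  #.##.|#  b22=1 t=3,i=14
  #.#.#|.  b21=0 t=1,i=13
  #.#..|.  b20=0 t=1,i=0
  #..##|#  b19=1 t=0,i=8
  #..#.|.  b18=0 t=0,i=2
  #...#|#  b17=1 t=2,i=4
  #....|.  b16=0 t=2,i=8
  .####|.  b15=0 t=1,i=7
  .###.|#  b14=1 t=0,i=10
  .##.#|.  b13=0 t=1,i=4
  .##..|#  b12=1 t=0,i=0
  .#.##|.  b11=0 t=3,i=3
  .#.#.|.  b10=0 t=1,i=14
  .#..#|#  b9=1 t=0,i=4
  .#...|.  b8=0 t=2,i=7
  ..###|#  b7=1 t=0,i=9
  ..##.|.  b6=0 t=0,i=14
  ..#.#|#  b5=1 t=4,i=14
  ..#..|#  b4=1 t=0,i=3
  ...##|#  b3=1 t=2,i=0
  ...#.|#  b2=1 t=2,i=5
  ....#|#  b1=1 t=2,i=10
  .....|#  b0=1 t=2,i=9
  bits 00010100110010100101001010111111 = 348803775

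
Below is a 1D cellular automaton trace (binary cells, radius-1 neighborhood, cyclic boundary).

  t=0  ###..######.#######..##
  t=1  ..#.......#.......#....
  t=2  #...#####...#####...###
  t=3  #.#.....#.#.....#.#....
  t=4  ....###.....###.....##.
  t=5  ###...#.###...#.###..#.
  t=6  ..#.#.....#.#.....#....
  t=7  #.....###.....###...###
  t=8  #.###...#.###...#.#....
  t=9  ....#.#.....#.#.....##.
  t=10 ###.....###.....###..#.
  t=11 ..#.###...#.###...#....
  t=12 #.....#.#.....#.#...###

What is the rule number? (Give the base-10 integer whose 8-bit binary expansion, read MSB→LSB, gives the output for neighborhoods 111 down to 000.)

65

  ###|.  b7=0 t=0,i=0
  ##.|#  b6=1 t=0,i=2
  #.#|.  b5=0 t=0,i=11
  #..|.  b4=0 t=0,i=3
  .##|.  b3=0 t=0,i=5
  .#.|.  b2=0 t=1,i=2
  ..#|.  b1=0 t=0,i=4
  ...|#  b0=1 t=1,i=0
  bits 01000001 = 65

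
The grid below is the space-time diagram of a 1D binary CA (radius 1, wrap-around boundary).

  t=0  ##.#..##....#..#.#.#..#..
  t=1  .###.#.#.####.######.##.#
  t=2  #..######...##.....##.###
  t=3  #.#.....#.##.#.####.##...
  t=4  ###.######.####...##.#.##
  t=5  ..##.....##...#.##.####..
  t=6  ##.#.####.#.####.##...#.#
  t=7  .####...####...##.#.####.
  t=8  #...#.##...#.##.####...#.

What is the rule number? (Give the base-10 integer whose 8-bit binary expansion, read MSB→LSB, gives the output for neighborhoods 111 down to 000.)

103

  ### -> .   bit 7 = 0  t=1,i=2
  ##. -> #   bit 6 = 1  t=0,i=1
  #.# -> #   bit 5 = 1  t=0,i=2
  #.. -> .   bit 4 = 0  t=0,i=4
  .## -> .   bit 3 = 0  t=0,i=0
  .#. -> #   bit 2 = 1  t=0,i=3
  ..# -> #   bit 1 = 1  t=0,i=5
  ... -> #   bit 0 = 1  t=0,i=9
  bits 01100111 = 103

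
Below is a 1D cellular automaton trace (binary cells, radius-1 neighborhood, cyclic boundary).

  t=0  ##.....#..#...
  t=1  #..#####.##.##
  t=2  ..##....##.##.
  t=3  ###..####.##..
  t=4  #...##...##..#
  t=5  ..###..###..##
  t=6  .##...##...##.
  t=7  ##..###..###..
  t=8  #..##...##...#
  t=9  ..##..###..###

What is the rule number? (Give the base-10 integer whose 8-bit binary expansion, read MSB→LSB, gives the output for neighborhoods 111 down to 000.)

  ### -> .   bit 7 = 0  t=1,i=4
  ##. -> .   bit 6 = 0  t=0,i=1
  #.# -> #   bit 5 = 1  t=1,i=8
  #.. -> .   bit 4 = 0  t=0,i=2
  .## -> #   bit 3 = 1  t=0,i=0
  .#. -> #   bit 2 = 1  t=0,i=7
  ..# -> #   bit 1 = 1  t=0,i=6
  ... -> #   bit 0 = 1  t=0,i=3
  bits 00101111 = 47

47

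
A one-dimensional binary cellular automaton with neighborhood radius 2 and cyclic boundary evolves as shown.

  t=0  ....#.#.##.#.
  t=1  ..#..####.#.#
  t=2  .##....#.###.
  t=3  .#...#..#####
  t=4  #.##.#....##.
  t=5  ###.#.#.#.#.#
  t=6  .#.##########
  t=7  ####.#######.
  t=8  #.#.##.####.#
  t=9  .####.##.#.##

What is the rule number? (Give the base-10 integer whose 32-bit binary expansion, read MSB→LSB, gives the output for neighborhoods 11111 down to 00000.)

3739635026

  #####|#  b31=1 t=3,i=10
  ####.|#  b30=1 t=1,i=7
  ###.#|.  b29=0 t=1,i=8
  ###..|#  b28=1 t=2,i=11
  ##.##|#  b27=1 t=7,i=4
  ##.#.|#  b26=1 t=0,i=10
  ##..#|#  b25=1 t=2,i=12
  ##...|.  b24=0 t=2,i=3
  #.###|#  b23=1 t=2,i=9
  #.##.|#  b22=1 t=0,i=8
  #.#.#|#  b21=1 t=0,i=6
  #.#..|.  b20=0 t=0,i=11
  #..##|.  b19=0 t=1,i=4
  #..#.|#  b18=1 t=1,i=1
  #...#|#  b17=1 t=3,i=3
  #....|.  b16=0 t=0,i=0
  .####|.  b15=0 t=1,i=6
  .###.|#  b14=1 t=2,i=10
  .##.#|.  b13=0 t=0,i=9
  .##..|.  b12=0 t=2,i=2
  .#.##|#  b11=1 t=0,i=7
  .#.#.|#  b10=1 t=0,i=5
  .#..#|.  b9=0 t=1,i=0
  .#...|#  b8=1 t=0,i=12
  ..###|.  b7=0 t=1,i=5
  ..##.|#  b6=1 t=2,i=1
  ..#.#|.  b5=0 t=0,i=4
  ..#..|#  b4=1 t=1,i=2
  ...##|.  b3=0 t=4,i=9
  ...#.|.  b2=0 t=0,i=3
  ....#|#  b1=1 t=0,i=2
  .....|.  b0=0 t=0,i=1
  bits 11011110111001100100110101010010 = 3739635026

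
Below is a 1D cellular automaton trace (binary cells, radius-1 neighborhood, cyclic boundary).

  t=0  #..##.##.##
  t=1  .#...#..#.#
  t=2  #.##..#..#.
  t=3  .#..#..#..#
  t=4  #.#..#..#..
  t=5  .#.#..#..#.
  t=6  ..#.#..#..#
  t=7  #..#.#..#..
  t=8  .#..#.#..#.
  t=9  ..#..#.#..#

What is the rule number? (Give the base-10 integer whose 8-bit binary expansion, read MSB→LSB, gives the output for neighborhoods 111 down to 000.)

  nb ###: next=#  (t=0,i=10, bit7=1)
  nb ##.: next=.  (t=0,i=0, bit6=0)
  nb #.#: next=#  (t=0,i=5, bit5=1)
  nb #..: next=#  (t=0,i=1, bit4=1)
  nb .##: next=.  (t=0,i=3, bit3=0)
  nb .#.: next=.  (t=1,i=1, bit2=0)
  nb ..#: next=.  (t=0,i=2, bit1=0)
  nb ...: next=#  (t=1,i=3, bit0=1)
  bits 10110001 = 177

177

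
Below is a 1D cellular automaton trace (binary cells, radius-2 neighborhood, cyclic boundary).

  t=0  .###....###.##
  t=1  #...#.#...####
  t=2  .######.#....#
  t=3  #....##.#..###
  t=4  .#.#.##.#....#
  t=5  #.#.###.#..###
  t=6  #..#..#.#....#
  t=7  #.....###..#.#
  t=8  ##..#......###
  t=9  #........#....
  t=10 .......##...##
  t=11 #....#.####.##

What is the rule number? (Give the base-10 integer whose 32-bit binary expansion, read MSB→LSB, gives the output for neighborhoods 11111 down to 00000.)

1766997094

  nb #####: next=.  (t=1,i=12, bit31=0)
  nb ####.: next=#  (t=1,i=13, bit30=1)
  nb ###.#: next=#  (t=0,i=10, bit29=1)
  nb ###..: next=.  (t=0,i=3, bit28=0)
  nb ##.##: next=#  (t=0,i=0, bit27=1)
  nb ##.#.: next=.  (t=2,i=7, bit26=0)
  nb ##..#: next=.  (t=6,i=1, bit25=0)
  nb ##...: next=#  (t=0,i=4, bit24=1)
  nb #.###: next=.  (t=0,i=1, bit23=0)
  nb #.##.: next=#  (t=0,i=12, bit22=1)
  nb #.#.#: next=.  (t=4,i=1, bit21=0)
  nb #.#..: next=#  (t=1,i=6, bit20=1)
  nb #..##: next=.  (t=3,i=10, bit19=0)
  nb #..#.: next=.  (t=6,i=2, bit18=0)
  nb #...#: next=#  (t=1,i=2, bit17=1)
  nb #....: next=.  (t=0,i=5, bit16=0)
  nb .####: next=.  (t=1,i=11, bit15=0)
  nb .###.: next=.  (t=0,i=2, bit14=0)
  nb .##.#: next=#  (t=0,i=13, bit13=1)
  nb .##..: next=#  (t=6,i=0, bit12=1)
  nb .#.##: next=#  (t=2,i=0, bit11=1)
  nb .#.#.: next=#  (t=1,i=5, bit10=1)
  nb .#..#: next=.  (t=3,i=9, bit9=0)
  nb .#...: next=.  (t=1,i=7, bit8=0)
  nb ..###: next=.  (t=0,i=8, bit7=0)
  nb ..##.: next=#  (t=3,i=5, bit6=1)
  nb ..#.#: next=#  (t=1,i=4, bit5=1)
  nb ..#..: next=.  (t=6,i=3, bit4=0)
  nb ...##: next=.  (t=0,i=7, bit3=0)
  nb ...#.: next=#  (t=1,i=3, bit2=1)
  nb ....#: next=#  (t=0,i=6, bit1=1)
  nb .....: next=.  (t=7,i=3, bit0=0)
  bits 01101001010100100011110001100110 = 1766997094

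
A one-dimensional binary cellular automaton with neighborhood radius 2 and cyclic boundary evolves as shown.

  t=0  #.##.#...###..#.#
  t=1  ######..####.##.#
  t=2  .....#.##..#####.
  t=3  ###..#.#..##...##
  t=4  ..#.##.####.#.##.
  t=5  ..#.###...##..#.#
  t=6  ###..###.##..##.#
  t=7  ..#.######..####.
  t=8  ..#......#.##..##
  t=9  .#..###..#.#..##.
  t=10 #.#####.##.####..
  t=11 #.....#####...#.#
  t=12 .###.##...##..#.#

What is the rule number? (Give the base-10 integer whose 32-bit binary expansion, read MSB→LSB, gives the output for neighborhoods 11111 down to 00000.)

  #####|.  b31=0 t=1,i=1
  ####.|.  b30=0 t=1,i=4
  ###.#|#  b29=1 t=1,i=11
  ###..|#  b28=1 t=0,i=11
  ##.##|#  b27=1 t=0,i=1
  ##.#.|#  b26=1 t=0,i=4
  ##..#|.  b25=0 t=0,i=12
  ##...|#  b24=1 t=2,i=16
  #.###|.  b23=0 t=1,i=16
  #.##.|#  b22=1 t=0,i=2
  #.#.#|.  b21=0 t=4,i=12
  #.#..|#  b20=1 t=0,i=5
  #..##|#  b19=1 t=1,i=7
  #..#.|#  b18=1 t=0,i=13
  #...#|.  b17=0 t=0,i=7
  #....|#  b16=1 t=2,i=0
  .####|.  b15=0 t=1,i=0
  .###.|#  b14=1 t=0,i=10
  .##.#|#  b13=1 t=0,i=0
  .##..|.  b12=0 t=2,i=8
  .#.##|.  b11=0 t=0,i=15
  .#.#.|.  b10=0 t=3,i=6
  .#..#|#  b9=1 t=3,i=8
  .#...|.  b8=0 t=0,i=6
  ..###|#  b7=1 t=0,i=9
  ..##.|#  b6=1 t=3,i=10
  ..#.#|#  b5=1 t=0,i=14
  ..#..|.  b4=0 t=8,i=2
  ...##|#  b3=1 t=0,i=8
  ...#.|.  b2=0 t=2,i=4
  ....#|.  b1=0 t=2,i=3
  .....|#  b0=1 t=2,i=1
  bits 00111101010111010110001011101001 = 1029530345

1029530345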